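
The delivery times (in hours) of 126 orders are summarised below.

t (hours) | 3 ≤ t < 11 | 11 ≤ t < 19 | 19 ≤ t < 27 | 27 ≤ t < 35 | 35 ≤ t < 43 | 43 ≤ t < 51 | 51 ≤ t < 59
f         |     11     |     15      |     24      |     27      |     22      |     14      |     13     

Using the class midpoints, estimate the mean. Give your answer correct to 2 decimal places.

31.13

Midpoints: 7, 15, 23, 31, 39, 47, 55
Σfm = 11×7 + 15×15 + 24×23 + 27×31 + 22×39 + 14×47 + 13×55 = 3922
n = Σf = 126
Mean = 3922 / 126 = 31.1270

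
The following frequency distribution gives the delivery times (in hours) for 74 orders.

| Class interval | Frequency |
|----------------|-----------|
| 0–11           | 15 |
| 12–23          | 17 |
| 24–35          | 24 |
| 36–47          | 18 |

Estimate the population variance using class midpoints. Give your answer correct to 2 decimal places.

Midpoints: 5.5, 17.5, 29.5, 41.5
n = 74, Σfm = 1835, mean = 24.7973
Σfm² = 57546.5
Σf(m − x̄)² = Σfm² − (Σfm)²/n = 57546.5 − 1835²/74 = 12043.4595
Population variance = 12043.4595 / 74 = 162.7495

162.75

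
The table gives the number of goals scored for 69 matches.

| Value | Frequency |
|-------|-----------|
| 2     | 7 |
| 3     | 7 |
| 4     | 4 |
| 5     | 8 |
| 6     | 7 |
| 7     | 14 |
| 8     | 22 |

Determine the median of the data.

7

Cumulative frequencies: 7, 14, 18, 26, 33, 47, 69
n = 69, so the median is the value in position (n+1)/2 = 35.
Position 35 falls at value 7.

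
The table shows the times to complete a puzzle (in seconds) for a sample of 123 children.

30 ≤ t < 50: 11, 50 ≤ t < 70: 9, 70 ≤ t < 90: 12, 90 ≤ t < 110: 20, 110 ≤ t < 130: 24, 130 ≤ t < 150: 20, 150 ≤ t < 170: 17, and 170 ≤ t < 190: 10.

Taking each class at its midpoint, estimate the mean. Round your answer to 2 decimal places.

114.96

Midpoints: 40, 60, 80, 100, 120, 140, 160, 180
Σfm = 11×40 + 9×60 + 12×80 + 20×100 + 24×120 + 20×140 + 17×160 + 10×180 = 14140
n = Σf = 123
Mean = 14140 / 123 = 114.9593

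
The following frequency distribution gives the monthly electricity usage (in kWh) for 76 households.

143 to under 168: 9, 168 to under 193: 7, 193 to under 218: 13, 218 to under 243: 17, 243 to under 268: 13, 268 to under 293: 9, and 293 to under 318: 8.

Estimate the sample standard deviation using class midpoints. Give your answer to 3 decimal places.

44.999

Midpoints: 155.5, 180.5, 205.5, 230.5, 255.5, 280.5, 305.5
n = 76, Σfm = 17543, mean = 230.8289
Σfm² = 4201299
Σf(m − x̄)² = Σfm² − (Σfm)²/n = 4201299 − 17543²/76 = 151866.7763
Sample variance = 151866.7763 / 75 = 2024.8904
Standard deviation = √2024.8904 = 44.9988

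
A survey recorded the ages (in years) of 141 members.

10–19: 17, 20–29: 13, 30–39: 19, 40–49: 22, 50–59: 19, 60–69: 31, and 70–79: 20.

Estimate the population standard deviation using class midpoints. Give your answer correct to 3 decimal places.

Midpoints: 14.5, 24.5, 34.5, 44.5, 54.5, 64.5, 74.5
n = 141, Σfm = 6724.5, mean = 47.6915
Σfm² = 373965.25
Σf(m − x̄)² = Σfm² − (Σfm)²/n = 373965.25 − 6724.5²/141 = 53263.8298
Population variance = 53263.8298 / 141 = 377.7577
Standard deviation = √377.7577 = 19.4360

19.436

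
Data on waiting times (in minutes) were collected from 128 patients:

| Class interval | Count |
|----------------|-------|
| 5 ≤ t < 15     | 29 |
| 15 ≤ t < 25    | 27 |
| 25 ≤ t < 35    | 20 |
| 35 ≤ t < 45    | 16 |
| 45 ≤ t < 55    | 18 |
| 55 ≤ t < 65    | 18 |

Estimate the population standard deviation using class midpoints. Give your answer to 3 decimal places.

17.445

Midpoints: 10, 20, 30, 40, 50, 60
n = 128, Σfm = 4050, mean = 31.6406
Σfm² = 167100
Σf(m − x̄)² = Σfm² − (Σfm)²/n = 167100 − 4050²/128 = 38955.4688
Population variance = 38955.4688 / 128 = 304.3396
Standard deviation = √304.3396 = 17.4453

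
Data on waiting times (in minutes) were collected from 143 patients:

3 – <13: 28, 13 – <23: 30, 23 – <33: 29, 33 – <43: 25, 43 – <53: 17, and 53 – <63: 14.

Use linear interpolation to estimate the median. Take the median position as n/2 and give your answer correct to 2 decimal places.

27.66

Cumulative frequencies: 28, 58, 87, 112, 129, 143
n = 143; position = n/2 = 71.5.
This falls in the class 23 – <33: L = 23, F = 58, f = 29, h = 10.
Median ≈ 23 + ((71.5 − 58) / 29) × 10 = 27.6552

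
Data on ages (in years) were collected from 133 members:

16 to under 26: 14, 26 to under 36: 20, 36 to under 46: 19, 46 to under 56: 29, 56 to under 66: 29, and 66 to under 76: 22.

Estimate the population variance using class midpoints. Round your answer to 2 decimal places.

252.71

Midpoints: 21, 31, 41, 51, 61, 71
n = 133, Σfm = 6503, mean = 48.8947
Σfm² = 351573
Σf(m − x̄)² = Σfm² − (Σfm)²/n = 351573 − 6503²/133 = 33610.5263
Population variance = 33610.5263 / 133 = 252.7107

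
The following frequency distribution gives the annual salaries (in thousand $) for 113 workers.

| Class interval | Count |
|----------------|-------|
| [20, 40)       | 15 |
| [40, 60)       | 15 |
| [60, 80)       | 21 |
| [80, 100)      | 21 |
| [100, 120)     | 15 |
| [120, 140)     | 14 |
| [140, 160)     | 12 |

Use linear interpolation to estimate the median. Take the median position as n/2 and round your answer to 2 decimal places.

Cumulative frequencies: 15, 30, 51, 72, 87, 101, 113
n = 113; position = n/2 = 56.5.
This falls in the class [80, 100): L = 80, F = 51, f = 21, h = 20.
Median ≈ 80 + ((56.5 − 51) / 21) × 20 = 85.2381

85.24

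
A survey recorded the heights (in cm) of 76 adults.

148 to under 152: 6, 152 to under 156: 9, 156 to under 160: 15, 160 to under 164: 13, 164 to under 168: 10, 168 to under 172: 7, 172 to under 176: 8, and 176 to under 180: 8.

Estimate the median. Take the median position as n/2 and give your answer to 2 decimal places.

Cumulative frequencies: 6, 15, 30, 43, 53, 60, 68, 76
n = 76; position = n/2 = 38.
This falls in the class 160 to under 164: L = 160, F = 30, f = 13, h = 4.
Median ≈ 160 + ((38 − 30) / 13) × 4 = 162.4615

162.46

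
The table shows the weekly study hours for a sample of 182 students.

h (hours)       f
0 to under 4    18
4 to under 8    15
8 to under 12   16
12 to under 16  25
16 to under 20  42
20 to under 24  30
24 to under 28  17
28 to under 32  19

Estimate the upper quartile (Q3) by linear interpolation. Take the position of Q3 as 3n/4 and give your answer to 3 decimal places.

22.733

Cumulative frequencies: 18, 33, 49, 74, 116, 146, 163, 182
n = 182; position = 3n/4 = 136.5.
This falls in the class 20 to under 24: L = 20, F = 116, f = 30, h = 4.
Upper quartile ≈ 20 + ((136.5 − 116) / 30) × 4 = 22.7333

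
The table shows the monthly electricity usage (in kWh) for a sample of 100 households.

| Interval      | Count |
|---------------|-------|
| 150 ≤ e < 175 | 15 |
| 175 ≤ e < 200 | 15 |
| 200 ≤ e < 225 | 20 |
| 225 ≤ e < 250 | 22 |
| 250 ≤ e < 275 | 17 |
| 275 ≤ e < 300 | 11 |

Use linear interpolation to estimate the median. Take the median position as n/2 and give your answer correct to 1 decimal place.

Cumulative frequencies: 15, 30, 50, 72, 89, 100
n = 100; position = n/2 = 50.
This falls in the class 200 ≤ e < 225: L = 200, F = 30, f = 20, h = 25.
Median ≈ 200 + ((50 − 30) / 20) × 25 = 225.0000

225.0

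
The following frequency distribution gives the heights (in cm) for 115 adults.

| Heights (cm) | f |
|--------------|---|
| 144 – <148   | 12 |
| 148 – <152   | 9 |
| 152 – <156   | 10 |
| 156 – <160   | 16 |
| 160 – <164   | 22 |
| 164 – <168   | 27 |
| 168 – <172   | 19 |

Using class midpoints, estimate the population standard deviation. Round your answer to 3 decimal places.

7.586

Midpoints: 146, 150, 154, 158, 162, 166, 170
n = 115, Σfm = 18446, mean = 160.4000
Σfm² = 2965356
Σf(m − x̄)² = Σfm² − (Σfm)²/n = 2965356 − 18446²/115 = 6617.6000
Population variance = 6617.6000 / 115 = 57.5443
Standard deviation = √57.5443 = 7.5858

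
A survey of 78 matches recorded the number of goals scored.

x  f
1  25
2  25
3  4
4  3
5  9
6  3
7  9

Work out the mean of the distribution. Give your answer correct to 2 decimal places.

2.88

Values: 1, 2, 3, 4, 5, 6, 7
Σfx = 25×1 + 25×2 + 4×3 + 3×4 + 9×5 + 3×6 + 9×7 = 225
n = Σf = 78
Mean = 225 / 78 = 2.8846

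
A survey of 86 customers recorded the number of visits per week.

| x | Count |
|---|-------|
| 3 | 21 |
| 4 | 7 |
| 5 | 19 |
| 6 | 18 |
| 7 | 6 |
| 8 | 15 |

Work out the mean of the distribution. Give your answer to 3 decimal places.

Values: 3, 4, 5, 6, 7, 8
Σfx = 21×3 + 7×4 + 19×5 + 18×6 + 6×7 + 15×8 = 456
n = Σf = 86
Mean = 456 / 86 = 5.3023

5.302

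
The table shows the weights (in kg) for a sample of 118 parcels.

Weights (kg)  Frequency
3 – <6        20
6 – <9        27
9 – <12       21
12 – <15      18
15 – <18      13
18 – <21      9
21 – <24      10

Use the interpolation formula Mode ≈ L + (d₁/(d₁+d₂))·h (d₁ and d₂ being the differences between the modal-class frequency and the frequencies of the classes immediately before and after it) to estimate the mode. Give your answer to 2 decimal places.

7.62

Modal class: 6 – <9 (highest frequency 27).
d₁ = 27 − 20 = 7, d₂ = 27 − 21 = 6
Mode ≈ 6 + (7/(7+6)) × 3 = 6 + 1.6154 = 7.6154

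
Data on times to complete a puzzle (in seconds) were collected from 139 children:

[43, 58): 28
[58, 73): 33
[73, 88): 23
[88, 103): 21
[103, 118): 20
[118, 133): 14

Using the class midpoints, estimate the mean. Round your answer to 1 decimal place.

82.0

Midpoints: 50.5, 65.5, 80.5, 95.5, 110.5, 125.5
Σfm = 28×50.5 + 33×65.5 + 23×80.5 + 21×95.5 + 20×110.5 + 14×125.5 = 11399.5
n = Σf = 139
Mean = 11399.5 / 139 = 82.0108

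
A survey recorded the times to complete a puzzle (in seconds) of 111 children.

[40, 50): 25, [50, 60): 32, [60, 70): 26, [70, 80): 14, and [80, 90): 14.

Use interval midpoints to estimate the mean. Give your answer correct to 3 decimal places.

61.396

Midpoints: 45, 55, 65, 75, 85
Σfm = 25×45 + 32×55 + 26×65 + 14×75 + 14×85 = 6815
n = Σf = 111
Mean = 6815 / 111 = 61.3964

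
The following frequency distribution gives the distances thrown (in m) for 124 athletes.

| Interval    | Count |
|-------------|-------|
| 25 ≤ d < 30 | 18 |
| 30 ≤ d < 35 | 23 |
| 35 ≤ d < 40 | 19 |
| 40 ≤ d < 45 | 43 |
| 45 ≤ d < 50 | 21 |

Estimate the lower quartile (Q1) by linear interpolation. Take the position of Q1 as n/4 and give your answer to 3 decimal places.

32.826

Cumulative frequencies: 18, 41, 60, 103, 124
n = 124; position = n/4 = 31.
This falls in the class 30 ≤ d < 35: L = 30, F = 18, f = 23, h = 5.
Lower quartile ≈ 30 + ((31 − 18) / 23) × 5 = 32.8261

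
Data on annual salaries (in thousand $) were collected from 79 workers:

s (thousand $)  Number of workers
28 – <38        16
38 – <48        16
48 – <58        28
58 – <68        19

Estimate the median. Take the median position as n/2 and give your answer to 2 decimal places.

50.68

Cumulative frequencies: 16, 32, 60, 79
n = 79; position = n/2 = 39.5.
This falls in the class 48 – <58: L = 48, F = 32, f = 28, h = 10.
Median ≈ 48 + ((39.5 − 32) / 28) × 10 = 50.6786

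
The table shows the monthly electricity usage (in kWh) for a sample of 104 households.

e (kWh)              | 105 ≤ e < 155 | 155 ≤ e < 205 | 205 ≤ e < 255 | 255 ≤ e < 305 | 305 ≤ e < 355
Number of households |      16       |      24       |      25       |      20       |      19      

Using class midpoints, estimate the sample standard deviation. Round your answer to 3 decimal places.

66.821

Midpoints: 130, 180, 230, 280, 330
n = 104, Σfm = 24020, mean = 230.9615
Σfm² = 6007600
Σf(m − x̄)² = Σfm² − (Σfm)²/n = 6007600 − 24020²/104 = 459903.8462
Sample variance = 459903.8462 / 103 = 4465.0859
Standard deviation = √4465.0859 = 66.8213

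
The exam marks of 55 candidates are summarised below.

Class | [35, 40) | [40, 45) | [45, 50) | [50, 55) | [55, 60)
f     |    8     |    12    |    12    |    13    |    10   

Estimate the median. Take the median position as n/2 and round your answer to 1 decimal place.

Cumulative frequencies: 8, 20, 32, 45, 55
n = 55; position = n/2 = 27.5.
This falls in the class [45, 50): L = 45, F = 20, f = 12, h = 5.
Median ≈ 45 + ((27.5 − 20) / 12) × 5 = 48.1250

48.1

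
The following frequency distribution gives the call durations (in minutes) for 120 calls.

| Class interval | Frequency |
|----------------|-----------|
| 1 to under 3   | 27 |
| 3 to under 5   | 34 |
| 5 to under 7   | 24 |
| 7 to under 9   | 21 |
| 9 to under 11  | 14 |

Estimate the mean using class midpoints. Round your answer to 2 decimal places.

5.35

Midpoints: 2, 4, 6, 8, 10
Σfm = 27×2 + 34×4 + 24×6 + 21×8 + 14×10 = 642
n = Σf = 120
Mean = 642 / 120 = 5.3500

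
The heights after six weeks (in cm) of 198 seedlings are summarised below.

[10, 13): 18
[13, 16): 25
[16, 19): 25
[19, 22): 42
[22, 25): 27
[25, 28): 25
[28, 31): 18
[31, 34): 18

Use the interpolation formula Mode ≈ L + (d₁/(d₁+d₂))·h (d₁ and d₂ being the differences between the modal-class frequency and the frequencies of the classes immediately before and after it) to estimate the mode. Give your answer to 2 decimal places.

Modal class: [19, 22) (highest frequency 42).
d₁ = 42 − 25 = 17, d₂ = 42 − 27 = 15
Mode ≈ 19 + (17/(17+15)) × 3 = 19 + 1.5938 = 20.5938

20.59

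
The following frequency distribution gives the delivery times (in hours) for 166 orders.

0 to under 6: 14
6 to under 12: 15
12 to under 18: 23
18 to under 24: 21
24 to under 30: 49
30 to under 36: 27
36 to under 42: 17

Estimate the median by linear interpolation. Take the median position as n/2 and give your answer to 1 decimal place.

25.2

Cumulative frequencies: 14, 29, 52, 73, 122, 149, 166
n = 166; position = n/2 = 83.
This falls in the class 24 to under 30: L = 24, F = 73, f = 49, h = 6.
Median ≈ 24 + ((83 − 73) / 49) × 6 = 25.2245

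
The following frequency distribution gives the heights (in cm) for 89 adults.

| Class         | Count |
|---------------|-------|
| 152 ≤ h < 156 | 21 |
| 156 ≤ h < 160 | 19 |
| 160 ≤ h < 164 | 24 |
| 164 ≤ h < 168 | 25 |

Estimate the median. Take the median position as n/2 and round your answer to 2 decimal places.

Cumulative frequencies: 21, 40, 64, 89
n = 89; position = n/2 = 44.5.
This falls in the class 160 ≤ h < 164: L = 160, F = 40, f = 24, h = 4.
Median ≈ 160 + ((44.5 − 40) / 24) × 4 = 160.7500

160.75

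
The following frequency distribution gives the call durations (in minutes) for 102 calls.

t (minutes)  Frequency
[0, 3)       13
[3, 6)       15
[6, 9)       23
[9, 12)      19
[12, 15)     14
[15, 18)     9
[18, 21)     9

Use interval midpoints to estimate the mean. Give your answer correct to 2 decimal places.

Midpoints: 1.5, 4.5, 7.5, 10.5, 13.5, 16.5, 19.5
Σfm = 13×1.5 + 15×4.5 + 23×7.5 + 19×10.5 + 14×13.5 + 9×16.5 + 9×19.5 = 972
n = Σf = 102
Mean = 972 / 102 = 9.5294

9.53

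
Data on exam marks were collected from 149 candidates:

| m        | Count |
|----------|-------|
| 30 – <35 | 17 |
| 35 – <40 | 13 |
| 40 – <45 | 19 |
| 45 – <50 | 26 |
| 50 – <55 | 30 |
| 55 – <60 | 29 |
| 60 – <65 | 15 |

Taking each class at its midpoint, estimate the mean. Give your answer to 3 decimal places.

48.742

Midpoints: 32.5, 37.5, 42.5, 47.5, 52.5, 57.5, 62.5
Σfm = 17×32.5 + 13×37.5 + 19×42.5 + 26×47.5 + 30×52.5 + 29×57.5 + 15×62.5 = 7262.5
n = Σf = 149
Mean = 7262.5 / 149 = 48.7416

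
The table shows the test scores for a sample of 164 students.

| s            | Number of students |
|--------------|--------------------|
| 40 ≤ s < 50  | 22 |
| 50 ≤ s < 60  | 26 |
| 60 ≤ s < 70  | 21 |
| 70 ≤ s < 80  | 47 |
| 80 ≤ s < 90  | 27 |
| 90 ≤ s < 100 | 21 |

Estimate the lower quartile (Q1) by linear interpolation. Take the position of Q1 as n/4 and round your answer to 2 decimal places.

Cumulative frequencies: 22, 48, 69, 116, 143, 164
n = 164; position = n/4 = 41.
This falls in the class 50 ≤ s < 60: L = 50, F = 22, f = 26, h = 10.
Lower quartile ≈ 50 + ((41 − 22) / 26) × 10 = 57.3077

57.31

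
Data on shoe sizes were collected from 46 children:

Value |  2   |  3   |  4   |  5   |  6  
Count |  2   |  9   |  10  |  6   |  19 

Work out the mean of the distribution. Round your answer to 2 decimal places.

Values: 2, 3, 4, 5, 6
Σfx = 2×2 + 9×3 + 10×4 + 6×5 + 19×6 = 215
n = Σf = 46
Mean = 215 / 46 = 4.6739

4.67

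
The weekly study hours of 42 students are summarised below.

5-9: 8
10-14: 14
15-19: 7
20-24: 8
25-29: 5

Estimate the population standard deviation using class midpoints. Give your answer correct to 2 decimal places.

Midpoints: 7, 12, 17, 22, 27
n = 42, Σfm = 654, mean = 15.5714
Σfm² = 11948
Σf(m − x̄)² = Σfm² − (Σfm)²/n = 11948 − 654²/42 = 1764.2857
Population variance = 1764.2857 / 42 = 42.0068
Standard deviation = √42.0068 = 6.4813

6.48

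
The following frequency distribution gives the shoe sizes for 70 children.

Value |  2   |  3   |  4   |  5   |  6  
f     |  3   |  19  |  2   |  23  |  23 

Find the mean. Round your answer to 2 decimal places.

4.63

Values: 2, 3, 4, 5, 6
Σfx = 3×2 + 19×3 + 2×4 + 23×5 + 23×6 = 324
n = Σf = 70
Mean = 324 / 70 = 4.6286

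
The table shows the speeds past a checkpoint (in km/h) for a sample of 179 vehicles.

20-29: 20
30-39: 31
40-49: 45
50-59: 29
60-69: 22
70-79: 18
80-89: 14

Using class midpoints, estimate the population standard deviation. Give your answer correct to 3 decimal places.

Midpoints: 24.5, 34.5, 44.5, 54.5, 64.5, 74.5, 84.5
n = 179, Σfm = 9085.5, mean = 50.7570
Σfm² = 515544.75
Σf(m − x̄)² = Σfm² − (Σfm)²/n = 515544.75 − 9085.5²/179 = 54392.1788
Population variance = 54392.1788 / 179 = 303.8669
Standard deviation = √303.8669 = 17.4318

17.432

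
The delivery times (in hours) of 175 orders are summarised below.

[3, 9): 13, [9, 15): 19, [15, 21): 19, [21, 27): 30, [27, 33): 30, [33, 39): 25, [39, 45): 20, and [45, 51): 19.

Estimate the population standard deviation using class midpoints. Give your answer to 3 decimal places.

12.369

Midpoints: 6, 12, 18, 24, 30, 36, 42, 48
n = 175, Σfm = 4920, mean = 28.1143
Σfm² = 165096
Σf(m − x̄)² = Σfm² − (Σfm)²/n = 165096 − 4920²/175 = 26773.7143
Population variance = 26773.7143 / 175 = 152.9927
Standard deviation = √152.9927 = 12.3690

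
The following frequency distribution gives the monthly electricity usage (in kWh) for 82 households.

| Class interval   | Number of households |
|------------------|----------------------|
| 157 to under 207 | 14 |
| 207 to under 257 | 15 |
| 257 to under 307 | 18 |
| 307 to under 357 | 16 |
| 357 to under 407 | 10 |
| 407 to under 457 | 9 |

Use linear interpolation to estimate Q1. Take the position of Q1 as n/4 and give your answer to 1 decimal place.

Cumulative frequencies: 14, 29, 47, 63, 73, 82
n = 82; position = n/4 = 20.5.
This falls in the class 207 to under 257: L = 207, F = 14, f = 15, h = 50.
Lower quartile ≈ 207 + ((20.5 − 14) / 15) × 50 = 228.6667

228.7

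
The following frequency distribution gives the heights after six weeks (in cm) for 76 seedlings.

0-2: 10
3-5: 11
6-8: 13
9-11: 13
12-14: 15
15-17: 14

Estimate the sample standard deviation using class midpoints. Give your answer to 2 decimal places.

5.04

Midpoints: 1, 4, 7, 10, 13, 16
n = 76, Σfm = 694, mean = 9.1316
Σfm² = 8242
Σf(m − x̄)² = Σfm² − (Σfm)²/n = 8242 − 694²/76 = 1904.6842
Sample variance = 1904.6842 / 75 = 25.3958
Standard deviation = √25.3958 = 5.0394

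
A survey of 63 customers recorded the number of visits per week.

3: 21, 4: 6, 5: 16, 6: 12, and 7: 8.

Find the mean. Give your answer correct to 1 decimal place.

4.7

Values: 3, 4, 5, 6, 7
Σfx = 21×3 + 6×4 + 16×5 + 12×6 + 8×7 = 295
n = Σf = 63
Mean = 295 / 63 = 4.6825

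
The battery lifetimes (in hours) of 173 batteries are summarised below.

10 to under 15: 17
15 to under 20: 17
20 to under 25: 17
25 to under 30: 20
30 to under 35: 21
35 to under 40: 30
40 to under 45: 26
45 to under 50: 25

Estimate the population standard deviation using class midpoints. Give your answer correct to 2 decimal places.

Midpoints: 12.5, 17.5, 22.5, 27.5, 32.5, 37.5, 42.5, 47.5
n = 173, Σfm = 5542.5, mean = 32.0376
Σfm² = 199331.25
Σf(m − x̄)² = Σfm² − (Σfm)²/n = 199331.25 − 5542.5²/173 = 21763.0058
Population variance = 21763.0058 / 173 = 125.7977
Standard deviation = √125.7977 = 11.2160

11.22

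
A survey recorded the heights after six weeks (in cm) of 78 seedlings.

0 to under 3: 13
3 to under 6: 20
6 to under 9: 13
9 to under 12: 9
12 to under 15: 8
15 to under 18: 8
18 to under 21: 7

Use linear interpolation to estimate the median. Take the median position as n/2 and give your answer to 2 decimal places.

7.38

Cumulative frequencies: 13, 33, 46, 55, 63, 71, 78
n = 78; position = n/2 = 39.
This falls in the class 6 to under 9: L = 6, F = 33, f = 13, h = 3.
Median ≈ 6 + ((39 − 33) / 13) × 3 = 7.3846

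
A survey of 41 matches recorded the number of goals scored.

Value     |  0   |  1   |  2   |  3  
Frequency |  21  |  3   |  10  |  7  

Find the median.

Cumulative frequencies: 21, 24, 34, 41
n = 41, so the median is the value in position (n+1)/2 = 21.
Position 21 falls at value 0.

0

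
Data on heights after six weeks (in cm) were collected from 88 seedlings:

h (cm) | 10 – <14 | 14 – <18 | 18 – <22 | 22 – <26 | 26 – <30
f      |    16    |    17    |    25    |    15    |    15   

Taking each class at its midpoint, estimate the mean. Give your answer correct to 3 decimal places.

19.818

Midpoints: 12, 16, 20, 24, 28
Σfm = 16×12 + 17×16 + 25×20 + 15×24 + 15×28 = 1744
n = Σf = 88
Mean = 1744 / 88 = 19.8182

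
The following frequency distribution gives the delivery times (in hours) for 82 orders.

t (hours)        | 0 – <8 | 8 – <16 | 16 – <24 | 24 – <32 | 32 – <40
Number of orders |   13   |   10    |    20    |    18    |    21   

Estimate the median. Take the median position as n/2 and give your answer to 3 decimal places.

23.200

Cumulative frequencies: 13, 23, 43, 61, 82
n = 82; position = n/2 = 41.
This falls in the class 16 – <24: L = 16, F = 23, f = 20, h = 8.
Median ≈ 16 + ((41 − 23) / 20) × 8 = 23.2000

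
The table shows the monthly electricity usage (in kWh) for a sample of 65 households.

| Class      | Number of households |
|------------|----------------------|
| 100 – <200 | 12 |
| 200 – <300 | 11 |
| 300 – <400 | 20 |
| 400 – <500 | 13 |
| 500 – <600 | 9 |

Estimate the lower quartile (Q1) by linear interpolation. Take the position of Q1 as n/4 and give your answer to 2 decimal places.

238.64

Cumulative frequencies: 12, 23, 43, 56, 65
n = 65; position = n/4 = 16.25.
This falls in the class 200 – <300: L = 200, F = 12, f = 11, h = 100.
Lower quartile ≈ 200 + ((16.25 − 12) / 11) × 100 = 238.6364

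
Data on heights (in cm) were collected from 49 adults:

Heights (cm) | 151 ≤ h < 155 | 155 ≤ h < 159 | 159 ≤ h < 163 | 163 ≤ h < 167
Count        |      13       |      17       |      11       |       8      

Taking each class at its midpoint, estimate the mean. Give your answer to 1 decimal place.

Midpoints: 153, 157, 161, 165
Σfm = 13×153 + 17×157 + 11×161 + 8×165 = 7749
n = Σf = 49
Mean = 7749 / 49 = 158.1429

158.1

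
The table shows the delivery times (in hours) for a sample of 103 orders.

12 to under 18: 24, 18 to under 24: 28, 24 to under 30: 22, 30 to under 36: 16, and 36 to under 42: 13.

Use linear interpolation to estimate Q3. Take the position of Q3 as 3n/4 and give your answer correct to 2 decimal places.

Cumulative frequencies: 24, 52, 74, 90, 103
n = 103; position = 3n/4 = 77.25.
This falls in the class 30 to under 36: L = 30, F = 74, f = 16, h = 6.
Upper quartile ≈ 30 + ((77.25 − 74) / 16) × 6 = 31.2188

31.22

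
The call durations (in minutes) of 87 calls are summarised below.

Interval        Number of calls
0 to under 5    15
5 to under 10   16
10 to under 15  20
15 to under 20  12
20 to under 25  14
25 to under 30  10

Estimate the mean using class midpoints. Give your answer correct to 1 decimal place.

Midpoints: 2.5, 7.5, 12.5, 17.5, 22.5, 27.5
Σfm = 15×2.5 + 16×7.5 + 20×12.5 + 12×17.5 + 14×22.5 + 10×27.5 = 1207.5
n = Σf = 87
Mean = 1207.5 / 87 = 13.8793

13.9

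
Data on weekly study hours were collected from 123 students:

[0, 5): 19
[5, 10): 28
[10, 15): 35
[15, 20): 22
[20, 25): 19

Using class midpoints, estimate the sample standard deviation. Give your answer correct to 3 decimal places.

Midpoints: 2.5, 7.5, 12.5, 17.5, 22.5
n = 123, Σfm = 1507.5, mean = 12.2561
Σfm² = 23518.75
Σf(m − x̄)² = Σfm² − (Σfm)²/n = 23518.75 − 1507.5²/123 = 5042.6829
Sample variance = 5042.6829 / 122 = 41.3335
Standard deviation = √41.3335 = 6.4291

6.429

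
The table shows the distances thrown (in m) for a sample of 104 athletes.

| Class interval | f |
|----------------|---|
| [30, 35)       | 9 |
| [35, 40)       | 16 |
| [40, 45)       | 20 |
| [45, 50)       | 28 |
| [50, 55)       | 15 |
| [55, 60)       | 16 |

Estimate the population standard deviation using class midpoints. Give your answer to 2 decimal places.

Midpoints: 32.5, 37.5, 42.5, 47.5, 52.5, 57.5
n = 104, Σfm = 4780, mean = 45.9615
Σfm² = 225550
Σf(m − x̄)² = Σfm² − (Σfm)²/n = 225550 − 4780²/104 = 5853.8462
Population variance = 5853.8462 / 104 = 56.2870
Standard deviation = √56.2870 = 7.5025

7.50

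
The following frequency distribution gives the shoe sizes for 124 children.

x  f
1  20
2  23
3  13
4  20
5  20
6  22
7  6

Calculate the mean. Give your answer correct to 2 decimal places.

Values: 1, 2, 3, 4, 5, 6, 7
Σfx = 20×1 + 23×2 + 13×3 + 20×4 + 20×5 + 22×6 + 6×7 = 459
n = Σf = 124
Mean = 459 / 124 = 3.7016

3.70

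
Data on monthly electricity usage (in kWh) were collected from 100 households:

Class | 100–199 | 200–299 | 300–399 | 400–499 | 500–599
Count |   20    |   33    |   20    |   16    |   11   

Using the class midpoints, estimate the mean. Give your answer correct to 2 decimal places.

Midpoints: 149.5, 249.5, 349.5, 449.5, 549.5
Σfm = 20×149.5 + 33×249.5 + 20×349.5 + 16×449.5 + 11×549.5 = 31450
n = Σf = 100
Mean = 31450 / 100 = 314.5000

314.50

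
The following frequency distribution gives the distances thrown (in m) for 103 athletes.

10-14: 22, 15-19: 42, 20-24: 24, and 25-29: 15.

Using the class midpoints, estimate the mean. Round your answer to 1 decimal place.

Midpoints: 12, 17, 22, 27
Σfm = 22×12 + 42×17 + 24×22 + 15×27 = 1911
n = Σf = 103
Mean = 1911 / 103 = 18.5534

18.6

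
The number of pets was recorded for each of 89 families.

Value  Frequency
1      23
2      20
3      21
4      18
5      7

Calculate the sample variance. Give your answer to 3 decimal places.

1.648

Values: 1, 2, 3, 4, 5
n = 89, Σfx = 233, mean = 2.6180
Σfx² = 755
Σf(x − x̄)² = Σfx² − (Σfx)²/n = 755 − 233²/89 = 145.0112
Sample variance = 145.0112 / 88 = 1.6479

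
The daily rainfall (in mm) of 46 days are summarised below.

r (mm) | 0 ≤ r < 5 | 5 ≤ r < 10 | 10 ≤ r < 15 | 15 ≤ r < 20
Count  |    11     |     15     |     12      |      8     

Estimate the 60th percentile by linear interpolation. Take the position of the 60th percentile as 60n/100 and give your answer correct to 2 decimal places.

10.67

Cumulative frequencies: 11, 26, 38, 46
n = 46; position = 60n/100 = 27.6.
This falls in the class 10 ≤ r < 15: L = 10, F = 26, f = 12, h = 5.
60th percentile ≈ 10 + ((27.6 − 26) / 12) × 5 = 10.6667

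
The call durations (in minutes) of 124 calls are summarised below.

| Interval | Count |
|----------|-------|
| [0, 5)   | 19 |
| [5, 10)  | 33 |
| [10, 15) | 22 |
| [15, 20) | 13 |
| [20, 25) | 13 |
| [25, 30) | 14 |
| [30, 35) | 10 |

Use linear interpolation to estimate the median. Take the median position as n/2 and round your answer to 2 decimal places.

Cumulative frequencies: 19, 52, 74, 87, 100, 114, 124
n = 124; position = n/2 = 62.
This falls in the class [10, 15): L = 10, F = 52, f = 22, h = 5.
Median ≈ 10 + ((62 − 52) / 22) × 5 = 12.2727

12.27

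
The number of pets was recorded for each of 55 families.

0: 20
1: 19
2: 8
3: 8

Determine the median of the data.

Cumulative frequencies: 20, 39, 47, 55
n = 55, so the median is the value in position (n+1)/2 = 28.
Position 28 falls at value 1.

1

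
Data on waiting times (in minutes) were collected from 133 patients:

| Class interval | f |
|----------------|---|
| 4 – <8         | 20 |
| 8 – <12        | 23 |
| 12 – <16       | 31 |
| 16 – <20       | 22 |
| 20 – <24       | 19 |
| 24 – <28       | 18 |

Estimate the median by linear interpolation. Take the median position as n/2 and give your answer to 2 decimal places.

Cumulative frequencies: 20, 43, 74, 96, 115, 133
n = 133; position = n/2 = 66.5.
This falls in the class 12 – <16: L = 12, F = 43, f = 31, h = 4.
Median ≈ 12 + ((66.5 − 43) / 31) × 4 = 15.0323

15.03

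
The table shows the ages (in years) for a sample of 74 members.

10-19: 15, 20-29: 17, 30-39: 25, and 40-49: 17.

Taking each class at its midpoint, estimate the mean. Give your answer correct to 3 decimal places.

30.446

Midpoints: 14.5, 24.5, 34.5, 44.5
Σfm = 15×14.5 + 17×24.5 + 25×34.5 + 17×44.5 = 2253
n = Σf = 74
Mean = 2253 / 74 = 30.4459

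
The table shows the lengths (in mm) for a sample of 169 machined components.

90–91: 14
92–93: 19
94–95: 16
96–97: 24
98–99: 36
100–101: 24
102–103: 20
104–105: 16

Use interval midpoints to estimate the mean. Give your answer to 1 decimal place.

97.8

Midpoints: 90.5, 92.5, 94.5, 96.5, 98.5, 100.5, 102.5, 104.5
Σfm = 14×90.5 + 19×92.5 + 16×94.5 + 24×96.5 + 36×98.5 + 24×100.5 + 20×102.5 + 16×104.5 = 16532.5
n = Σf = 169
Mean = 16532.5 / 169 = 97.8254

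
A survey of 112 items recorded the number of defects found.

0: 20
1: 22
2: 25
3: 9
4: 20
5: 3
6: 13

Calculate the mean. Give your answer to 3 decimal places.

Values: 0, 1, 2, 3, 4, 5, 6
Σfx = 20×0 + 22×1 + 25×2 + 9×3 + 20×4 + 3×5 + 13×6 = 272
n = Σf = 112
Mean = 272 / 112 = 2.4286

2.429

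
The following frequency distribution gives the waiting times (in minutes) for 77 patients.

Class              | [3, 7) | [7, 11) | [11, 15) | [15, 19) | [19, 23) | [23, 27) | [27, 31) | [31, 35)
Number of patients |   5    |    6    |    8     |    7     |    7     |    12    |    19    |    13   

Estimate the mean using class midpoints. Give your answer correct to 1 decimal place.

Midpoints: 5, 9, 13, 17, 21, 25, 29, 33
Σfm = 5×5 + 6×9 + 8×13 + 7×17 + 7×21 + 12×25 + 19×29 + 13×33 = 1729
n = Σf = 77
Mean = 1729 / 77 = 22.4545

22.5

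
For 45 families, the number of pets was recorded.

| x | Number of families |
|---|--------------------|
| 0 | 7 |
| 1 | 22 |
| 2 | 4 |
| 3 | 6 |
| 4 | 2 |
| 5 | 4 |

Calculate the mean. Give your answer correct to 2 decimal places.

1.69

Values: 0, 1, 2, 3, 4, 5
Σfx = 7×0 + 22×1 + 4×2 + 6×3 + 2×4 + 4×5 = 76
n = Σf = 45
Mean = 76 / 45 = 1.6889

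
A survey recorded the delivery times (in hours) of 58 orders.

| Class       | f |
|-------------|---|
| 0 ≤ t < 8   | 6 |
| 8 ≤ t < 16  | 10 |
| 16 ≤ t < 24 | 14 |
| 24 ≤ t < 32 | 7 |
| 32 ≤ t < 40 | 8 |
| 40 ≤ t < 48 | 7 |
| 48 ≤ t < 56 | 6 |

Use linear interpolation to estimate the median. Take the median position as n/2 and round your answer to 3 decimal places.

23.429

Cumulative frequencies: 6, 16, 30, 37, 45, 52, 58
n = 58; position = n/2 = 29.
This falls in the class 16 ≤ t < 24: L = 16, F = 16, f = 14, h = 8.
Median ≈ 16 + ((29 − 16) / 14) × 8 = 23.4286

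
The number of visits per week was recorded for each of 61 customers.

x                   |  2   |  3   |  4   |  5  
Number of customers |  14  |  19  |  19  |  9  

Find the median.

3

Cumulative frequencies: 14, 33, 52, 61
n = 61, so the median is the value in position (n+1)/2 = 31.
Position 31 falls at value 3.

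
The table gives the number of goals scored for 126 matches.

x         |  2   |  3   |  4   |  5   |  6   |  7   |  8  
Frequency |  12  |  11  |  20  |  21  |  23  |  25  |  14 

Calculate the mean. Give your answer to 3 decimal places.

5.294

Values: 2, 3, 4, 5, 6, 7, 8
Σfx = 12×2 + 11×3 + 20×4 + 21×5 + 23×6 + 25×7 + 14×8 = 667
n = Σf = 126
Mean = 667 / 126 = 5.2937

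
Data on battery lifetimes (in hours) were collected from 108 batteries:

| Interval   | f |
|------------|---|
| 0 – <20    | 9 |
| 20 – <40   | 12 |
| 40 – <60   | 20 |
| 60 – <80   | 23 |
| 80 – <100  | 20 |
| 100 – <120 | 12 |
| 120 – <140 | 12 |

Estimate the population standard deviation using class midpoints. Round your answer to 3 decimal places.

Midpoints: 10, 30, 50, 70, 90, 110, 130
n = 108, Σfm = 7740, mean = 71.6667
Σfm² = 684400
Σf(m − x̄)² = Σfm² − (Σfm)²/n = 684400 − 7740²/108 = 129700.0000
Population variance = 129700.0000 / 108 = 1200.9259
Standard deviation = √1200.9259 = 34.6544

34.654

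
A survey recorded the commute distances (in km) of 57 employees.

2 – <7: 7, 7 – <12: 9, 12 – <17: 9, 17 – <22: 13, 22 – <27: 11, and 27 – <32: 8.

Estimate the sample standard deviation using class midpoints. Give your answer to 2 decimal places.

8.00

Midpoints: 4.5, 9.5, 14.5, 19.5, 24.5, 29.5
n = 57, Σfm = 1006.5, mean = 17.6579
Σfm² = 21354.25
Σf(m − x̄)² = Σfm² − (Σfm)²/n = 21354.25 − 1006.5²/57 = 3581.5789
Sample variance = 3581.5789 / 56 = 63.9568
Standard deviation = √63.9568 = 7.9973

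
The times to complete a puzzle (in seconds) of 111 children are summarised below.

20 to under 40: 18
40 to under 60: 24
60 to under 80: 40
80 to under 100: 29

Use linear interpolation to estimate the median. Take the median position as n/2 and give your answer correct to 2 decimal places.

66.75

Cumulative frequencies: 18, 42, 82, 111
n = 111; position = n/2 = 55.5.
This falls in the class 60 to under 80: L = 60, F = 42, f = 40, h = 20.
Median ≈ 60 + ((55.5 − 42) / 40) × 20 = 66.7500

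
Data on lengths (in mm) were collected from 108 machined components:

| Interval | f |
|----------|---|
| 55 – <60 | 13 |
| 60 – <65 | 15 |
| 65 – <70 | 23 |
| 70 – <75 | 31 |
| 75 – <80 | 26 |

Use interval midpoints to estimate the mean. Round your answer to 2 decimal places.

Midpoints: 57.5, 62.5, 67.5, 72.5, 77.5
Σfm = 13×57.5 + 15×62.5 + 23×67.5 + 31×72.5 + 26×77.5 = 7500
n = Σf = 108
Mean = 7500 / 108 = 69.4444

69.44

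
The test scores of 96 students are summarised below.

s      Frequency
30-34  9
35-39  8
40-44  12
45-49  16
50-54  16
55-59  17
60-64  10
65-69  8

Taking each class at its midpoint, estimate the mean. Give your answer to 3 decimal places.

Midpoints: 32, 37, 42, 47, 52, 57, 62, 67
Σfm = 9×32 + 8×37 + 12×42 + 16×47 + 16×52 + 17×57 + 10×62 + 8×67 = 4797
n = Σf = 96
Mean = 4797 / 96 = 49.9688

49.969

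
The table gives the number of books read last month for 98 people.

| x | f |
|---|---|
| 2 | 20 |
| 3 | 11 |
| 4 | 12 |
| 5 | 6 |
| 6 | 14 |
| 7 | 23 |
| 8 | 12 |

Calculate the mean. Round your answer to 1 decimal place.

Values: 2, 3, 4, 5, 6, 7, 8
Σfx = 20×2 + 11×3 + 12×4 + 6×5 + 14×6 + 23×7 + 12×8 = 492
n = Σf = 98
Mean = 492 / 98 = 5.0204

5.0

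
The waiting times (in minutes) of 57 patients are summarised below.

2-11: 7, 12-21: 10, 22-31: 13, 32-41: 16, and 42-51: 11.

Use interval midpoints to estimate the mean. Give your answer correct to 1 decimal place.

29.0

Midpoints: 6.5, 16.5, 26.5, 36.5, 46.5
Σfm = 7×6.5 + 10×16.5 + 13×26.5 + 16×36.5 + 11×46.5 = 1650.5
n = Σf = 57
Mean = 1650.5 / 57 = 28.9561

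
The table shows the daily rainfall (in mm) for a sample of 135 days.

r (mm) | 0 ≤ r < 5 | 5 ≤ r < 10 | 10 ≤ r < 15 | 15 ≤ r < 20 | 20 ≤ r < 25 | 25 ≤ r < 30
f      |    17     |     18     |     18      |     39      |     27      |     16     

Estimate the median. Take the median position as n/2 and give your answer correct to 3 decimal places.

16.859

Cumulative frequencies: 17, 35, 53, 92, 119, 135
n = 135; position = n/2 = 67.5.
This falls in the class 15 ≤ r < 20: L = 15, F = 53, f = 39, h = 5.
Median ≈ 15 + ((67.5 − 53) / 39) × 5 = 16.8590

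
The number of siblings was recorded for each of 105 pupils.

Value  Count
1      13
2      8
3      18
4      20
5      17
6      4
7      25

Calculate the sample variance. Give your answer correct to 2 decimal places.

Values: 1, 2, 3, 4, 5, 6, 7
n = 105, Σfx = 447, mean = 4.2571
Σfx² = 2321
Σf(x − x̄)² = Σfx² − (Σfx)²/n = 2321 − 447²/105 = 418.0571
Sample variance = 418.0571 / 104 = 4.0198

4.02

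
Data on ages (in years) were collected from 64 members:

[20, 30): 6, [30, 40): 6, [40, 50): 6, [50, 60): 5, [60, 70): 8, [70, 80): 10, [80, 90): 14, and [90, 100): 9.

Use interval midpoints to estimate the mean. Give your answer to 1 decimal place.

65.9

Midpoints: 25, 35, 45, 55, 65, 75, 85, 95
Σfm = 6×25 + 6×35 + 6×45 + 5×55 + 8×65 + 10×75 + 14×85 + 9×95 = 4220
n = Σf = 64
Mean = 4220 / 64 = 65.9375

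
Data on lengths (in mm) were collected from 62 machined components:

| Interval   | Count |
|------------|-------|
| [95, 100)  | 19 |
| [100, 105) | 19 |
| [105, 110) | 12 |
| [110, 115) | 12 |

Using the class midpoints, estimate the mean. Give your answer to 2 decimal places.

103.87

Midpoints: 97.5, 102.5, 107.5, 112.5
Σfm = 19×97.5 + 19×102.5 + 12×107.5 + 12×112.5 = 6440
n = Σf = 62
Mean = 6440 / 62 = 103.8710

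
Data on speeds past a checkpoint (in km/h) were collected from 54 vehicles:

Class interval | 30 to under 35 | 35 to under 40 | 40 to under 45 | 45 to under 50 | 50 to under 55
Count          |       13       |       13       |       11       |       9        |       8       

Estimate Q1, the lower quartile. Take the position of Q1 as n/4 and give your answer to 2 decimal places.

Cumulative frequencies: 13, 26, 37, 46, 54
n = 54; position = n/4 = 13.5.
This falls in the class 35 to under 40: L = 35, F = 13, f = 13, h = 5.
Lower quartile ≈ 35 + ((13.5 − 13) / 13) × 5 = 35.1923

35.19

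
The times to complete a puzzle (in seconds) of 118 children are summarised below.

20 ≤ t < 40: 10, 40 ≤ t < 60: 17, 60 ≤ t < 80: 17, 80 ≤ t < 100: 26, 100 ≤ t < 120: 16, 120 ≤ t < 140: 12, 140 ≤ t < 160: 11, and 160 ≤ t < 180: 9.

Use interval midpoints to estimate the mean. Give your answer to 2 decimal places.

94.75

Midpoints: 30, 50, 70, 90, 110, 130, 150, 170
Σfm = 10×30 + 17×50 + 17×70 + 26×90 + 16×110 + 12×130 + 11×150 + 9×170 = 11180
n = Σf = 118
Mean = 11180 / 118 = 94.7458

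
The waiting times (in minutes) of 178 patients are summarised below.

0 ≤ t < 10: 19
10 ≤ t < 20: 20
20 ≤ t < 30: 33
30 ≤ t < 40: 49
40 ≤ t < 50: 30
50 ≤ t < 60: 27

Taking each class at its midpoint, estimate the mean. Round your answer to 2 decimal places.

32.42

Midpoints: 5, 15, 25, 35, 45, 55
Σfm = 19×5 + 20×15 + 33×25 + 49×35 + 30×45 + 27×55 = 5770
n = Σf = 178
Mean = 5770 / 178 = 32.4157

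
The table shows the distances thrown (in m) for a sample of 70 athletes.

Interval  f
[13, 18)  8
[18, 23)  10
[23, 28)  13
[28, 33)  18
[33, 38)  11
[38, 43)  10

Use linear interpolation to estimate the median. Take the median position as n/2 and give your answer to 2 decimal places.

Cumulative frequencies: 8, 18, 31, 49, 60, 70
n = 70; position = n/2 = 35.
This falls in the class [28, 33): L = 28, F = 31, f = 18, h = 5.
Median ≈ 28 + ((35 − 31) / 18) × 5 = 29.1111

29.11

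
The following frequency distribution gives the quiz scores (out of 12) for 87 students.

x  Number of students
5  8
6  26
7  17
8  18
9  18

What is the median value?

Cumulative frequencies: 8, 34, 51, 69, 87
n = 87, so the median is the value in position (n+1)/2 = 44.
Position 44 falls at value 7.

7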